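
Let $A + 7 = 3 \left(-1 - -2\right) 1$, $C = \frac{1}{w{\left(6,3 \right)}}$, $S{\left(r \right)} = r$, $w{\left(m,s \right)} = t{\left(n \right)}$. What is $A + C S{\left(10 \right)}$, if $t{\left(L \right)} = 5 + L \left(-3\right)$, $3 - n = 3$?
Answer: $-2$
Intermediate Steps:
$n = 0$ ($n = 3 - 3 = 0$)
$t{\left(L \right)} = 5 - 3 L$
$w{\left(m,s \right)} = 5$ ($w{\left(m,s \right)} = 5 - 0 = 5 + 0 = 5$)
$C = \frac{1}{5} \approx 0.2$
$A = -4$ ($A = -7 + 3 \left(-1 - -2\right) 1 = -7 + 3 \left(-1 + 2\right) 1 = -7 + 3 \cdot 1 \cdot 1 = -7 + 3 \cdot 1 = -7 + 3 = -4$)
$A + C S{\left(10 \right)} = -4 + \frac{1}{5} \cdot 10 = -4 + 2 = -2$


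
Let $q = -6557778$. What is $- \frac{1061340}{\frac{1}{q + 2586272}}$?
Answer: $4215118178040$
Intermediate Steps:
$- \frac{1061340}{\frac{1}{q + 2586272}} = - \frac{1061340}{\frac{1}{-6557778 + 2586272}} = - \frac{1061340}{\frac{1}{-3971506}} = - \frac{1061340}{- \frac{1}{3971506}} = \left(-1061340\right) \left(-3971506\right) = 4215118178040$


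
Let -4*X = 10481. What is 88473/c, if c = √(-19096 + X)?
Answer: -58982*I*√86865/28955 ≈ -600.37*I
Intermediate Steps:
X = -10481/4 (X = -¼*10481 = -10481/4 ≈ -2620.3)
c = I*√86865/2 (c = √(-19096 - 10481/4) = √(-86865/4) = I*√86865/2 ≈ 147.36*I)
88473/c = 88473/((I*√86865/2)) = 88473*(-2*I*√86865/86865) = -58982*I*√86865/28955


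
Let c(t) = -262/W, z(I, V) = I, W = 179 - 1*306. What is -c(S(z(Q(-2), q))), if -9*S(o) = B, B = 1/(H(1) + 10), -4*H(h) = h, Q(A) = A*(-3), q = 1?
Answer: -262/127 ≈ -2.0630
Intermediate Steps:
Q(A) = -3*A
W = -127 (W = 179 - 306 = -127)
H(h) = -h/4
B = 4/39 (B = 1/(-¼*1 + 10) = 1/(-¼ + 10) = 1/(39/4) = 4/39 ≈ 0.10256)
S(o) = -4/351 (S(o) = -⅑*4/39 = -4/351)
c(t) = 262/127 (c(t) = -262/(-127) = -262*(-1/127) = 262/127)
-c(S(z(Q(-2), q))) = -1*262/127 = -262/127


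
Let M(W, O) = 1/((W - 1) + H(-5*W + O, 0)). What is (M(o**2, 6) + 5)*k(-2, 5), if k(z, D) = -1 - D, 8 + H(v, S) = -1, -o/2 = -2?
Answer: -31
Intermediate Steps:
o = 4 (o = -2*(-2) = 4)
H(v, S) = -9 (H(v, S) = -8 - 1 = -9)
M(W, O) = 1/(-10 + W) (M(W, O) = 1/((W - 1) - 9) = 1/((-1 + W) - 9) = 1/(-10 + W))
(M(o**2, 6) + 5)*k(-2, 5) = (1/(-10 + 4**2) + 5)*(-1 - 1*5) = (1/(-10 + 16) + 5)*(-1 - 5) = (1/6 + 5)*(-6) = (31/6)*(-6) = -31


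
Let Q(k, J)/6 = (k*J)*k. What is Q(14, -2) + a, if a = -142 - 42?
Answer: -2536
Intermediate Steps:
Q(k, J) = 6*J*k² (Q(k, J) = 6*((k*J)*k) = 6*((J*k)*k) = 6*(J*k²) = 6*J*k²)
a = -184
Q(14, -2) + a = 6*(-2)*14² - 184 = 6*(-2)*196 - 184 = -2352 - 184 = -2536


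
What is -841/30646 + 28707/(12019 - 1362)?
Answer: 870792185/326594422 ≈ 2.6663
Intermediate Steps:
-841/30646 + 28707/(12019 - 1362) = -841*1/30646 + 28707/10657 = -841/30646 + 28707*(1/10657) = -841/30646 + 28707/10657 = 870792185/326594422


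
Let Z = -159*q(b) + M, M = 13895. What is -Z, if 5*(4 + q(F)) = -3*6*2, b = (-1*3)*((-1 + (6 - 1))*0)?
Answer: -78379/5 ≈ -15676.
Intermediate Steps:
b = 0 (b = -3*(-1 + 5)*0 = -12*0 = -3*0 = 0)
q(F) = -56/5 (q(F) = -4 + (-3*6*2)/5 = -4 + (-18*2)/5 = -4 + (⅕)*(-36) = -4 - 36/5 = -56/5)
Z = 78379/5 (Z = -159*(-56/5) + 13895 = 8904/5 + 13895 = 78379/5 ≈ 15676.)
-Z = -1*78379/5 = -78379/5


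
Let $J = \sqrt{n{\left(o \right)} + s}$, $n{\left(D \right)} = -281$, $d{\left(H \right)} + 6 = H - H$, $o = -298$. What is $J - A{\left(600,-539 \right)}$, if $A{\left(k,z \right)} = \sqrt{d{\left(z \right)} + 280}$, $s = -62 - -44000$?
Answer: $\sqrt{43657} - \sqrt{274} \approx 192.39$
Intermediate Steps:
$s = 43938$ ($s = -62 + 44000 = 43938$)
$d{\left(H \right)} = -6$ ($d{\left(H \right)} = -6 + \left(H - H\right) = -6 + 0 = -6$)
$J = \sqrt{43657}$ ($J = \sqrt{-281 + 43938} = \sqrt{43657} \approx 208.94$)
$A{\left(k,z \right)} = \sqrt{274}$ ($A{\left(k,z \right)} = \sqrt{-6 + 280} = \sqrt{274}$)
$J - A{\left(600,-539 \right)} = \sqrt{43657} - \sqrt{274}$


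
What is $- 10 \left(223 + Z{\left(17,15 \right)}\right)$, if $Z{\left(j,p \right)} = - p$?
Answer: $-2080$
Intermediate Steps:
$- 10 \left(223 + Z{\left(17,15 \right)}\right) = - 10 \left(223 - 15\right) = \left(-10\right) 208 = -2080$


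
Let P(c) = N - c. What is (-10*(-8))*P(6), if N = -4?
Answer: -800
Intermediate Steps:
P(c) = -4 - c
(-10*(-8))*P(6) = (-10*(-8))*(-4 - 1*6) = 80*(-4 - 6) = 80*(-10) = -800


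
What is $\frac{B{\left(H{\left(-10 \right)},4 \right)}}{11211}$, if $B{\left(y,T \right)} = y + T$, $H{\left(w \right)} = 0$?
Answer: $\frac{4}{11211} \approx 0.00035679$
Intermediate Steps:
$B{\left(y,T \right)} = T + y$
$\frac{B{\left(H{\left(-10 \right)},4 \right)}}{11211} = \frac{4 + 0}{11211} = 4 \cdot \frac{1}{11211} = \frac{4}{11211}$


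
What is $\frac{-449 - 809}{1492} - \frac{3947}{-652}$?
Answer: $\frac{1267177}{243196} \approx 5.2105$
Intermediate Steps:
$\frac{-449 - 809}{1492} - \frac{3947}{-652} = \left(-449 - 809\right) \frac{1}{1492} - - \frac{3947}{652} = \left(-1258\right) \frac{1}{1492} + \frac{3947}{652} = - \frac{629}{746} + \frac{3947}{652} = \frac{1267177}{243196}$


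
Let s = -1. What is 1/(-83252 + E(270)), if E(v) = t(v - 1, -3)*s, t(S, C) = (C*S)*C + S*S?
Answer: -1/158034 ≈ -6.3278e-6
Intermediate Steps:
t(S, C) = S² + S*C² (t(S, C) = S*C² + S² = S² + S*C²)
E(v) = -(-1 + v)*(8 + v) (E(v) = ((v - 1)*((v - 1) + (-3)²))*(-1) = ((-1 + v)*((-1 + v) + 9))*(-1) = ((-1 + v)*(8 + v))*(-1) = -(-1 + v)*(8 + v))
1/(-83252 + E(270)) = 1/(-83252 - (-1 + 270)*(8 + 270)) = 1/(-83252 - 1*269*278) = 1/(-83252 - 74782) = 1/(-158034) = -1/158034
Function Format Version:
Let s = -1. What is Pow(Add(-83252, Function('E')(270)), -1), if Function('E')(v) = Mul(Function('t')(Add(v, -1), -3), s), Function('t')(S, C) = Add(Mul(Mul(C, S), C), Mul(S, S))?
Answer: Rational(-1, 158034) ≈ -6.3278e-6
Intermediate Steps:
Function('t')(S, C) = Add(Pow(S, 2), Mul(S, Pow(C, 2))) (Function('t')(S, C) = Add(Mul(S, Pow(C, 2)), Pow(S, 2)) = Add(Pow(S, 2), Mul(S, Pow(C, 2))))
Function('E')(v) = Mul(-1, Add(-1, v), Add(8, v)) (Function('E')(v) = Mul(Mul(Add(v, -1), Add(Add(v, -1), Pow(-3, 2))), -1) = Mul(Mul(Add(-1, v), Add(Add(-1, v), 9)), -1) = Mul(Mul(Add(-1, v), Add(8, v)), -1) = Mul(-1, Add(-1, v), Add(8, v)))
Pow(Add(-83252, Function('E')(270)), -1) = Pow(Add(-83252, Mul(-1, Add(-1, 270), Add(8, 270))), -1) = Pow(Add(-83252, Mul(-1, 269, 278)), -1) = Pow(Add(-83252, -74782), -1) = Pow(-158034, -1) = Rational(-1, 158034)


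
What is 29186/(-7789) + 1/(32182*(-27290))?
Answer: -25632510528869/6840664169420 ≈ -3.7471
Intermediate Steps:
29186/(-7789) + 1/(32182*(-27290)) = 29186*(-1/7789) + (1/32182)*(-1/27290) = -29186/7789 - 1/878246780 = -25632510528869/6840664169420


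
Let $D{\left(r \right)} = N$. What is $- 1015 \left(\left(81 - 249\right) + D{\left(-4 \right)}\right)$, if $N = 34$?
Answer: $136010$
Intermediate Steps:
$D{\left(r \right)} = 34$
$- 1015 \left(\left(81 - 249\right) + D{\left(-4 \right)}\right) = - 1015 \left(\left(81 - 249\right) + 34\right) = - 1015 \left(-168 + 34\right) = \left(-1015\right) \left(-134\right) = 136010$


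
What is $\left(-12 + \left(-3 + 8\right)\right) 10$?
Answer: $-70$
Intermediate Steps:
$\left(-12 + \left(-3 + 8\right)\right) 10 = \left(-12 + 5\right) 10 = \left(-7\right) 10 = -70$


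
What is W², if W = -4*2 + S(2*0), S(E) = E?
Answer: 64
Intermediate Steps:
W = -8 (W = -4*2 + 2*0 = -8 + 0 = -8)
W² = (-8)² = 64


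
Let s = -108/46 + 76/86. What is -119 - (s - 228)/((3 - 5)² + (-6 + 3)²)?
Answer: -1303043/12857 ≈ -101.35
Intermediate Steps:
s = -1448/989 (s = -108*1/46 + 76*(1/86) = -54/23 + 38/43 = -1448/989 ≈ -1.4641)
-119 - (s - 228)/((3 - 5)² + (-6 + 3)²) = -119 - (-1448/989 - 228)/((3 - 5)² + (-6 + 3)²) = -119 - (-226940)/(989*((-2)² + (-3)²)) = -119 - (-226940)/(989*(4 + 9)) = -119 - (-226940)/(989*13) = -119 - 1*(-226940/12857) = -119 + 226940/12857 = -1303043/12857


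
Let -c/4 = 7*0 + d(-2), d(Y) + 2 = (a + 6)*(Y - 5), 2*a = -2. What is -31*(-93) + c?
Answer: 3031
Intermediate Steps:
a = -1 (a = (1/2)*(-2) = -1)
d(Y) = -27 + 5*Y (d(Y) = -2 + (-1 + 6)*(Y - 5) = -2 + 5*(-5 + Y) = -2 + (-25 + 5*Y) = -27 + 5*Y)
c = 148 (c = -4*(7*0 + (-27 + 5*(-2))) = -4*(0 + (-27 - 10)) = -4*(0 - 37) = -4*(-37) = 148)
-31*(-93) + c = -31*(-93) + 148 = 2883 + 148 = 3031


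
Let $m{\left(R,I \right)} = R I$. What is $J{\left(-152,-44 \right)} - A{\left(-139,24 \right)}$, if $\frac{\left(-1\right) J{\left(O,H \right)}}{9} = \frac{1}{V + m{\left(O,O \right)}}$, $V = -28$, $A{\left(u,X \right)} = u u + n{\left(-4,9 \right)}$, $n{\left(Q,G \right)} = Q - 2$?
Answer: $- \frac{49523661}{2564} \approx -19315.0$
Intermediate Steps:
$n{\left(Q,G \right)} = -2 + Q$ ($n{\left(Q,G \right)} = Q - 2 = -2 + Q$)
$A{\left(u,X \right)} = -6 + u^{2}$ ($A{\left(u,X \right)} = u u - 6 = u^{2} - 6 = -6 + u^{2}$)
$m{\left(R,I \right)} = I R$
$J{\left(O,H \right)} = - \frac{9}{-28 + O^{2}}$ ($J{\left(O,H \right)} = - \frac{9}{-28 + O O} = - \frac{9}{-28 + O^{2}}$)
$J{\left(-152,-44 \right)} - A{\left(-139,24 \right)} = - \frac{9}{-28 + \left(-152\right)^{2}} - \left(-6 + \left(-139\right)^{2}\right) = - \frac{9}{-28 + 23104} - \left(-6 + 19321\right) = - \frac{9}{23076} - 19315 = \left(-9\right) \frac{1}{23076} - 19315 = - \frac{1}{2564} - 19315 = - \frac{49523661}{2564}$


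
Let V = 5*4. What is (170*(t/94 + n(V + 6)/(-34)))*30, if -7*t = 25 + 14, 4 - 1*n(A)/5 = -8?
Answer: -3060450/329 ≈ -9302.3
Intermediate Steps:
V = 20
n(A) = 60 (n(A) = 20 - 5*(-8) = 20 + 40 = 60)
t = -39/7 (t = -(25 + 14)/7 = -⅐*39 = -39/7 ≈ -5.5714)
(170*(t/94 + n(V + 6)/(-34)))*30 = (170*(-39/7/94 + 60/(-34)))*30 = (170*(-39/7*1/94 + 60*(-1/34)))*30 = (170*(-39/658 - 30/17))*30 = (170*(-20403/11186))*30 = -102015/329*30 = -3060450/329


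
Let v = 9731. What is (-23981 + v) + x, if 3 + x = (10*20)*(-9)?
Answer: -16053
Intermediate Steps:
x = -1803 (x = -3 + (10*20)*(-9) = -3 + 200*(-9) = -3 - 1800 = -1803)
(-23981 + v) + x = (-23981 + 9731) - 1803 = -14250 - 1803 = -16053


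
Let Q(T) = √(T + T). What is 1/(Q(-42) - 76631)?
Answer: -76631/5872310245 - 2*I*√21/5872310245 ≈ -1.305e-5 - 1.5607e-9*I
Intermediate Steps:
Q(T) = √2*√T (Q(T) = √(2*T) = √2*√T)
1/(Q(-42) - 76631) = 1/(√2*√(-42) - 76631) = 1/(√2*(I*√42) - 76631) = 1/(2*I*√21 - 76631) = 1/(-76631 + 2*I*√21)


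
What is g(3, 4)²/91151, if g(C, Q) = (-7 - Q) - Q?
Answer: 225/91151 ≈ 0.0024684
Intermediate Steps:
g(C, Q) = -7 - 2*Q
g(3, 4)²/91151 = (-7 - 2*4)²/91151 = (-7 - 8)²*(1/91151) = (-15)²*(1/91151) = 225*(1/91151) = 225/91151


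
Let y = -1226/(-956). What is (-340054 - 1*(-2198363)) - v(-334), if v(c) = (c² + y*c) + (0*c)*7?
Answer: 417576338/239 ≈ 1.7472e+6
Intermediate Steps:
y = 613/478 (y = -1226*(-1/956) = 613/478 ≈ 1.2824)
v(c) = c² + 613*c/478 (v(c) = (c² + 613*c/478) + (0*c)*7 = (c² + 613*c/478) + 0*7 = (c² + 613*c/478) + 0 = c² + 613*c/478)
(-340054 - 1*(-2198363)) - v(-334) = (-340054 - 1*(-2198363)) - (-334)*(613 + 478*(-334))/478 = (-340054 + 2198363) - (-334)*(613 - 159652)/478 = 1858309 - (-334)*(-159039)/478 = 1858309 - 1*26559513/239 = 1858309 - 26559513/239 = 417576338/239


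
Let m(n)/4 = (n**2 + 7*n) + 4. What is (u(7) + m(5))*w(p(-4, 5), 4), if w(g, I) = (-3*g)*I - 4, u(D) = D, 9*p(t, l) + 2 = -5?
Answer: 4208/3 ≈ 1402.7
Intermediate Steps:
m(n) = 16 + 4*n**2 + 28*n (m(n) = 4*((n**2 + 7*n) + 4) = 4*(4 + n**2 + 7*n) = 16 + 4*n**2 + 28*n)
p(t, l) = -7/9 (p(t, l) = -2/9 + (1/9)*(-5) = -2/9 - 5/9 = -7/9)
w(g, I) = -4 - 3*I*g (w(g, I) = -3*I*g - 4 = -4 - 3*I*g)
(u(7) + m(5))*w(p(-4, 5), 4) = (7 + (16 + 4*5**2 + 28*5))*(-4 - 3*4*(-7/9)) = (7 + (16 + 4*25 + 140))*(-4 + 28/3) = (7 + (16 + 100 + 140))*(16/3) = (7 + 256)*(16/3) = 263*(16/3) = 4208/3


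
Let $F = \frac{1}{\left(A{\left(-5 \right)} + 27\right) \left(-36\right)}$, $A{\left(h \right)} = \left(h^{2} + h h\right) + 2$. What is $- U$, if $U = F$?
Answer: $\frac{1}{2844} \approx 0.00035162$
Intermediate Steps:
$A{\left(h \right)} = 2 + 2 h^{2}$ ($A{\left(h \right)} = \left(h^{2} + h^{2}\right) + 2 = 2 h^{2} + 2 = 2 + 2 h^{2}$)
$F = - \frac{1}{2844}$ ($F = \frac{1}{\left(\left(2 + 2 \left(-5\right)^{2}\right) + 27\right) \left(-36\right)} = \frac{1}{\left(\left(2 + 2 \cdot 25\right) + 27\right) \left(-36\right)} = \frac{1}{\left(\left(2 + 50\right) + 27\right) \left(-36\right)} = \frac{1}{\left(52 + 27\right) \left(-36\right)} = \frac{1}{79 \left(-36\right)} = \frac{1}{-2844} = - \frac{1}{2844} \approx -0.00035162$)
$U = - \frac{1}{2844} \approx -0.00035162$
$- U = \left(-1\right) \left(- \frac{1}{2844}\right) = \frac{1}{2844}$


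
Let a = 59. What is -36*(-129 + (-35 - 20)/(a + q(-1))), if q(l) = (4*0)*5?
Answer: 275976/59 ≈ 4677.6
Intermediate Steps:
q(l) = 0 (q(l) = 0*5 = 0)
-36*(-129 + (-35 - 20)/(a + q(-1))) = -36*(-129 + (-35 - 20)/(59 + 0)) = -36*(-129 - 55/59) = -36*(-7666/59) = 275976/59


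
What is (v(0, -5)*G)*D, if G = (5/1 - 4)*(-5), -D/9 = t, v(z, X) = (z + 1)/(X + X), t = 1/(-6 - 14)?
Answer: 9/40 ≈ 0.22500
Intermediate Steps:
t = -1/20 (t = 1/(-20) = -1/20 ≈ -0.050000)
v(z, X) = (1 + z)/(2*X) (v(z, X) = (1 + z)/((2*X)) = (1 + z)*(1/(2*X)) = (1 + z)/(2*X))
D = 9/20 (D = -9*(-1/20) = 9/20 ≈ 0.45000)
G = -5 (G = (5*1 - 4)*(-5) = (5 - 4)*(-5) = 1*(-5) = -5)
(v(0, -5)*G)*D = (((1/2)*(1 + 0)/(-5))*(-5))*(9/20) = (((1/2)*(-1/5)*1)*(-5))*(9/20) = -1/10*(-5)*(9/20) = (1/2)*(9/20) = 9/40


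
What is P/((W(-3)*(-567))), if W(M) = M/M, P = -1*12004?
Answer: 12004/567 ≈ 21.171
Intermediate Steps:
P = -12004
W(M) = 1
P/((W(-3)*(-567))) = -12004/(1*(-567)) = -12004/(-567) = -12004*(-1/567) = 12004/567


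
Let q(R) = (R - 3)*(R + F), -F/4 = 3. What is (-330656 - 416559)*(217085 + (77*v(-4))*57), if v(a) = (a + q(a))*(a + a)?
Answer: 2671301844365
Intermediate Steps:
F = -12 (F = -4*3 = -12)
q(R) = (-12 + R)*(-3 + R) (q(R) = (R - 3)*(R - 12) = (-3 + R)*(-12 + R) = (-12 + R)*(-3 + R))
v(a) = 2*a*(36 + a**2 - 14*a) (v(a) = (a + (36 + a**2 - 15*a))*(a + a) = (36 + a**2 - 14*a)*(2*a) = 2*a*(36 + a**2 - 14*a))
(-330656 - 416559)*(217085 + (77*v(-4))*57) = (-330656 - 416559)*(217085 + (77*(2*(-4)*(36 + (-4)**2 - 14*(-4))))*57) = -747215*(217085 + (77*(2*(-4)*(36 + 16 + 56)))*57) = -747215*(217085 + (77*(2*(-4)*108))*57) = -747215*(217085 + (77*(-864))*57) = -747215*(217085 - 66528*57) = -747215*(217085 - 3792096) = -747215*(-3575011) = 2671301844365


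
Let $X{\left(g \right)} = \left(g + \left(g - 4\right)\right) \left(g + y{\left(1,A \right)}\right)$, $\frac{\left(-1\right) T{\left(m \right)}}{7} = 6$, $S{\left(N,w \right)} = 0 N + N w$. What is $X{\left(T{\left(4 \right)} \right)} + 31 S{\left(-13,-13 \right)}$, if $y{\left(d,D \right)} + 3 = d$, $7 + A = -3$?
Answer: $9111$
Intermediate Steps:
$A = -10$ ($A = -7 - 3 = -10$)
$S{\left(N,w \right)} = N w$ ($S{\left(N,w \right)} = 0 + N w = N w$)
$T{\left(m \right)} = -42$ ($T{\left(m \right)} = \left(-7\right) 6 = -42$)
$y{\left(d,D \right)} = -3 + d$
$X{\left(g \right)} = \left(-4 + 2 g\right) \left(-2 + g\right)$ ($X{\left(g \right)} = \left(g + \left(g - 4\right)\right) \left(g + \left(-3 + 1\right)\right) = \left(g + \left(-4 + g\right)\right) \left(g - 2\right) = \left(-4 + 2 g\right) \left(-2 + g\right)$)
$X{\left(T{\left(4 \right)} \right)} + 31 S{\left(-13,-13 \right)} = \left(8 - -336 + 2 \left(-42\right)^{2}\right) + 31 \left(\left(-13\right) \left(-13\right)\right) = \left(8 + 336 + 2 \cdot 1764\right) + 31 \cdot 169 = \left(8 + 336 + 3528\right) + 5239 = 3872 + 5239 = 9111$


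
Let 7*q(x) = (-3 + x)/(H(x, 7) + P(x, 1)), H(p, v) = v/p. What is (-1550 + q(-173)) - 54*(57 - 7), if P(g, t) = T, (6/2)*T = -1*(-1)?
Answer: -576668/133 ≈ -4335.9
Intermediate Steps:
T = ⅓ (T = (-1*(-1))/3 = (⅓)*1 = ⅓ ≈ 0.33333)
P(g, t) = ⅓
q(x) = (-3 + x)/(7*(⅓ + 7/x)) (q(x) = ((-3 + x)/(7/x + ⅓))/7 = ((-3 + x)/(⅓ + 7/x))/7 = (-3 + x)/(7*(⅓ + 7/x)))
(-1550 + q(-173)) - 54*(57 - 7) = (-1550 + (3/7)*(-173)*(-3 - 173)/(21 - 173)) - 54*(57 - 7) = (-1550 + (3/7)*(-173)*(-176)/(-152)) - 54*50 = (-1550 + (3/7)*(-173)*(-1/152)*(-176)) - 2700 = (-1550 - 11418/133) - 2700 = -217568/133 - 2700 = -576668/133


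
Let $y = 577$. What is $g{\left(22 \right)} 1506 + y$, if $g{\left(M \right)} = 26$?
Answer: $39733$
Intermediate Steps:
$g{\left(22 \right)} 1506 + y = 26 \cdot 1506 + 577 = 39156 + 577 = 39733$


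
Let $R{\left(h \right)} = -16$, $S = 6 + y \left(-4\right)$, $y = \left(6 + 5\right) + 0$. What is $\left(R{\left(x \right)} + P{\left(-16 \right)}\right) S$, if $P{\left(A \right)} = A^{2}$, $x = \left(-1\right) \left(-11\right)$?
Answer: $-9120$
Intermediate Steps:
$x = 11$
$y = 11$ ($y = 11 + 0 = 11$)
$S = -38$ ($S = 6 + 11 \left(-4\right) = 6 - 44 = -38$)
$\left(R{\left(x \right)} + P{\left(-16 \right)}\right) S = \left(-16 + \left(-16\right)^{2}\right) \left(-38\right) = \left(-16 + 256\right) \left(-38\right) = 240 \left(-38\right) = -9120$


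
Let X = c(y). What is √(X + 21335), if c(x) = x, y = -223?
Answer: 2*√5278 ≈ 145.30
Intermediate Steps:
X = -223
√(X + 21335) = √(-223 + 21335) = √21112 = 2*√5278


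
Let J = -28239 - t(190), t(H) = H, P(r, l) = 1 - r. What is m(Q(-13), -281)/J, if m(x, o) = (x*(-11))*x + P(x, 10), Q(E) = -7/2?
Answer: 521/113716 ≈ 0.0045816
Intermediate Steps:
Q(E) = -7/2 (Q(E) = -7*½ = -7/2)
m(x, o) = 1 - x - 11*x² (m(x, o) = (x*(-11))*x + (1 - x) = (-11*x)*x + (1 - x) = -11*x² + (1 - x) = 1 - x - 11*x²)
J = -28429 (J = -28239 - 1*190 = -28239 - 190 = -28429)
m(Q(-13), -281)/J = (1 - 1*(-7/2) - 11*(-7/2)²)/(-28429) = (1 + 7/2 - 11*49/4)*(-1/28429) = (1 + 7/2 - 539/4)*(-1/28429) = -521/4*(-1/28429) = 521/113716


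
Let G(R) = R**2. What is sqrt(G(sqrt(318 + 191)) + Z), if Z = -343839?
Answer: I*sqrt(343330) ≈ 585.94*I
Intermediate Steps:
sqrt(G(sqrt(318 + 191)) + Z) = sqrt((sqrt(318 + 191))**2 - 343839) = sqrt((sqrt(509))**2 - 343839) = sqrt(509 - 343839) = sqrt(-343330) = I*sqrt(343330)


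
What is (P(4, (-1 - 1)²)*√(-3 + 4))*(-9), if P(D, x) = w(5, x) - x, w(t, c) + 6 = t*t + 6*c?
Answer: -351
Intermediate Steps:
w(t, c) = -6 + t² + 6*c (w(t, c) = -6 + (t*t + 6*c) = -6 + (t² + 6*c) = -6 + t² + 6*c)
P(D, x) = 19 + 5*x (P(D, x) = (-6 + 5² + 6*x) - x = (-6 + 25 + 6*x) - x = (19 + 6*x) - x = 19 + 5*x)
(P(4, (-1 - 1)²)*√(-3 + 4))*(-9) = ((19 + 5*(-1 - 1)²)*√(-3 + 4))*(-9) = ((19 + 5*(-2)²)*√1)*(-9) = ((19 + 5*4)*1)*(-9) = ((19 + 20)*1)*(-9) = (39*1)*(-9) = 39*(-9) = -351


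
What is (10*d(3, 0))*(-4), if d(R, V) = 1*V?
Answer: 0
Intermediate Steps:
d(R, V) = V
(10*d(3, 0))*(-4) = (10*0)*(-4) = 0*(-4) = 0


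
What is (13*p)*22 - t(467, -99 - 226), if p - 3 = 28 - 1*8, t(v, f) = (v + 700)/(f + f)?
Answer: 4276867/650 ≈ 6579.8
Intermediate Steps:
t(v, f) = (700 + v)/(2*f) (t(v, f) = (700 + v)/((2*f)) = (700 + v)*(1/(2*f)) = (700 + v)/(2*f))
p = 23 (p = 3 + (28 - 1*8) = 3 + (28 - 8) = 3 + 20 = 23)
(13*p)*22 - t(467, -99 - 226) = (13*23)*22 - (700 + 467)/(2*(-99 - 226)) = 299*22 - 1167/(2*(-325)) = 6578 - (-1)*1167/(2*325) = 6578 - 1*(-1167/650) = 6578 + 1167/650 = 4276867/650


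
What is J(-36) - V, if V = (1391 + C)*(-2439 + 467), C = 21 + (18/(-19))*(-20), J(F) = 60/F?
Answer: 160844113/57 ≈ 2.8218e+6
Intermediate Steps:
C = 759/19 (C = 21 + (18*(-1/19))*(-20) = 21 - 18/19*(-20) = 21 + 360/19 = 759/19 ≈ 39.947)
V = -53614736/19 (V = (1391 + 759/19)*(-2439 + 467) = (27188/19)*(-1972) = -53614736/19 ≈ -2.8218e+6)
J(-36) - V = 60/(-36) - 1*(-53614736/19) = 60*(-1/36) + 53614736/19 = -5/3 + 53614736/19 = 160844113/57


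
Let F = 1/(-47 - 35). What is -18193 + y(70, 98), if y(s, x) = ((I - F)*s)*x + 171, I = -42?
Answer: -12548392/41 ≈ -3.0606e+5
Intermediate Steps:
F = -1/82 (F = 1/(-82) = -1/82 ≈ -0.012195)
y(s, x) = 171 - 3443*s*x/82 (y(s, x) = ((-42 - 1*(-1/82))*s)*x + 171 = ((-42 + 1/82)*s)*x + 171 = (-3443*s/82)*x + 171 = -3443*s*x/82 + 171 = 171 - 3443*s*x/82)
-18193 + y(70, 98) = -18193 + (171 - 3443/82*70*98) = -18193 + (171 - 11809490/41) = -18193 - 11802479/41 = -12548392/41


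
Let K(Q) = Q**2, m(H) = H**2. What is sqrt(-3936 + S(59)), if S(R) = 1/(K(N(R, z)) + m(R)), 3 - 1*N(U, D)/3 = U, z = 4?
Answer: I*sqrt(3956494818695)/31705 ≈ 62.738*I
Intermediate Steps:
N(U, D) = 9 - 3*U
S(R) = 1/(R**2 + (9 - 3*R)**2) (S(R) = 1/((9 - 3*R)**2 + R**2) = 1/(R**2 + (9 - 3*R)**2))
sqrt(-3936 + S(59)) = sqrt(-3936 + 1/(59**2 + 9*(-3 + 59)**2)) = sqrt(-3936 + 1/(3481 + 9*56**2)) = sqrt(-3936 + 1/(3481 + 9*3136)) = sqrt(-3936 + 1/(3481 + 28224)) = sqrt(-3936 + 1/31705) = sqrt(-124790879/31705) = I*sqrt(3956494818695)/31705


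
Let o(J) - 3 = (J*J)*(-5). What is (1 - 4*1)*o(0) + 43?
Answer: 34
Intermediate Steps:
o(J) = 3 - 5*J² (o(J) = 3 + (J*J)*(-5) = 3 + J²*(-5) = 3 - 5*J²)
(1 - 4*1)*o(0) + 43 = (1 - 4*1)*(3 - 5*0²) + 43 = (1 - 4)*(3 - 5*0) + 43 = -3*(3 + 0) + 43 = -3*3 + 43 = -9 + 43 = 34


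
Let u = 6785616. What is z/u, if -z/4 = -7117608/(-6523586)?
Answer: -296567/461109891031 ≈ -6.4316e-7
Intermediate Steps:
z = -14235216/3261793 (z = -(-28470432)/(-6523586) = -(-28470432)*(-1)/6523586 = -4*3558804/3261793 = -14235216/3261793 ≈ -4.3642)
z/u = -14235216/3261793/6785616 = -14235216/3261793*1/6785616 = -296567/461109891031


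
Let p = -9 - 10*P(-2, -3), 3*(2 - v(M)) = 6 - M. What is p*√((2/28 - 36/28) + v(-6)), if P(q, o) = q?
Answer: 33*I*√70/14 ≈ 19.721*I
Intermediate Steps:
v(M) = M/3 (v(M) = 2 - (6 - M)/3 = 2 + (-2 + M/3) = M/3)
p = 11 (p = -9 - 10*(-2) = -9 + 20 = 11)
p*√((2/28 - 36/28) + v(-6)) = 11*√((2/28 - 36/28) + (⅓)*(-6)) = 11*√((2*(1/28) - 36*1/28) - 2) = 11*√((1/14 - 9/7) - 2) = 11*√(-17/14 - 2) = 11*√(-45/14) = 11*(3*I*√70/14) = 33*I*√70/14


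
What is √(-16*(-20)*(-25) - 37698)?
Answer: I*√45698 ≈ 213.77*I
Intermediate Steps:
√(-16*(-20)*(-25) - 37698) = √(320*(-25) - 37698) = √(-8000 - 37698) = √(-45698) = I*√45698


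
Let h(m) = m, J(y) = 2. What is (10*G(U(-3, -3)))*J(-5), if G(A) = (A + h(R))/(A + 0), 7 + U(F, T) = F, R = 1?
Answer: 18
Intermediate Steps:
U(F, T) = -7 + F
G(A) = (1 + A)/A (G(A) = (A + 1)/(A + 0) = (1 + A)/A)
(10*G(U(-3, -3)))*J(-5) = (10*((1 + (-7 - 3))/(-7 - 3)))*2 = (10*((1 - 10)/(-10)))*2 = (10*(-⅒*(-9)))*2 = (10*(9/10))*2 = 9*2 = 18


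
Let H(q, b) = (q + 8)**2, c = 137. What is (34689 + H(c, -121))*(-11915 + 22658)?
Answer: 598535502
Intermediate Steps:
H(q, b) = (8 + q)**2
(34689 + H(c, -121))*(-11915 + 22658) = (34689 + (8 + 137)**2)*(-11915 + 22658) = (34689 + 145**2)*10743 = (34689 + 21025)*10743 = 55714*10743 = 598535502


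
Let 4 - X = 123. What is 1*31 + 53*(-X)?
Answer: 6338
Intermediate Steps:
X = -119 (X = 4 - 1*123 = 4 - 123 = -119)
1*31 + 53*(-X) = 1*31 + 53*(-1*(-119)) = 31 + 53*119 = 31 + 6307 = 6338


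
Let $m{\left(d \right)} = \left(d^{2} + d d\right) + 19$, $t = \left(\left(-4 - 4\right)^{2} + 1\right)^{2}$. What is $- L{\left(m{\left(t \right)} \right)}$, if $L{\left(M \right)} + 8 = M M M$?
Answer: $-45504145155901706648101$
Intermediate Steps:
$t = 4225$ ($t = \left(\left(-8\right)^{2} + 1\right)^{2} = \left(64 + 1\right)^{2} = 65^{2} = 4225$)
$m{\left(d \right)} = 19 + 2 d^{2}$ ($m{\left(d \right)} = \left(d^{2} + d^{2}\right) + 19 = 2 d^{2} + 19 = 19 + 2 d^{2}$)
$L{\left(M \right)} = -8 + M^{3}$ ($L{\left(M \right)} = -8 + M M M = -8 + M^{2} M = -8 + M^{3}$)
$- L{\left(m{\left(t \right)} \right)} = - (-8 + \left(19 + 2 \cdot 4225^{2}\right)^{3}) = - (-8 + \left(19 + 2 \cdot 17850625\right)^{3}) = - (-8 + \left(19 + 35701250\right)^{3}) = - (-8 + 35701269^{3}) = - (-8 + 45504145155901706648109) = \left(-1\right) 45504145155901706648101 = -45504145155901706648101$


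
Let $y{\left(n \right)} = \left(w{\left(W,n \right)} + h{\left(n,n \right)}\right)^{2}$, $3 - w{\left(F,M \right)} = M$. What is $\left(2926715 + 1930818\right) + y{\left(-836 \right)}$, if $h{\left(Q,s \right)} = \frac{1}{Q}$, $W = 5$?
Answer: $\frac{3886876551977}{698896} \approx 5.5614 \cdot 10^{6}$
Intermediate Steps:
$w{\left(F,M \right)} = 3 - M$
$y{\left(n \right)} = \left(3 + \frac{1}{n} - n\right)^{2}$ ($y{\left(n \right)} = \left(\left(3 - n\right) + \frac{1}{n}\right)^{2} = \left(3 + \frac{1}{n} - n\right)^{2}$)
$\left(2926715 + 1930818\right) + y{\left(-836 \right)} = \left(2926715 + 1930818\right) + \frac{\left(1 - 836 \left(3 - -836\right)\right)^{2}}{698896} = 4857533 + \frac{\left(1 - 836 \left(3 + 836\right)\right)^{2}}{698896} = 4857533 + \frac{\left(1 - 701404\right)^{2}}{698896} = 4857533 + \frac{\left(-701403\right)^{2}}{698896} = 4857533 + \frac{1}{698896} \cdot 491966168409 = 4857533 + \frac{491966168409}{698896} = \frac{3886876551977}{698896}$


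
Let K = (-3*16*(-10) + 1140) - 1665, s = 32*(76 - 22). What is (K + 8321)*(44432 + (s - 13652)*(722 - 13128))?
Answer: 1224629314976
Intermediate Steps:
s = 1728 (s = 32*54 = 1728)
K = -45 (K = (-48*(-10) + 1140) - 1665 = (480 + 1140) - 1665 = 1620 - 1665 = -45)
(K + 8321)*(44432 + (s - 13652)*(722 - 13128)) = (-45 + 8321)*(44432 + (1728 - 13652)*(722 - 13128)) = 8276*(44432 - 11924*(-12406)) = 8276*(44432 + 147929144) = 8276*147973576 = 1224629314976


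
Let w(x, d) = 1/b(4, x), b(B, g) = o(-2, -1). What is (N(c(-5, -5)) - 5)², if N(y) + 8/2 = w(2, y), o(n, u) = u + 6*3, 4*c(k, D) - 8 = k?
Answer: 23104/289 ≈ 79.945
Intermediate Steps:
c(k, D) = 2 + k/4
o(n, u) = 18 + u (o(n, u) = u + 18 = 18 + u)
b(B, g) = 17 (b(B, g) = 18 - 1 = 17)
w(x, d) = 1/17
N(y) = -67/17 (N(y) = -4 + 1/17 = -67/17)
(N(c(-5, -5)) - 5)² = (-67/17 - 5)² = (-152/17)² = 23104/289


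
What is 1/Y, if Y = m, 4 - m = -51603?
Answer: 1/51607 ≈ 1.9377e-5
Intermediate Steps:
m = 51607 (m = 4 - 1*(-51603) = 4 + 51603 = 51607)
Y = 51607
1/Y = 1/51607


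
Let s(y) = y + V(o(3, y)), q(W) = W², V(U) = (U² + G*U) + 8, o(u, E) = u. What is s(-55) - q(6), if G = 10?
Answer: -44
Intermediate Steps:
V(U) = 8 + U² + 10*U (V(U) = (U² + 10*U) + 8 = 8 + U² + 10*U)
s(y) = 47 + y (s(y) = y + (8 + 3² + 10*3) = y + (8 + 9 + 30) = y + 47 = 47 + y)
s(-55) - q(6) = (47 - 55) - 1*6² = -8 - 1*36 = -8 - 36 = -44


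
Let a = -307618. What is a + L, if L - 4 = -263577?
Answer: -571191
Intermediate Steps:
L = -263573 (L = 4 - 263577 = -263573)
a + L = -307618 - 263573 = -571191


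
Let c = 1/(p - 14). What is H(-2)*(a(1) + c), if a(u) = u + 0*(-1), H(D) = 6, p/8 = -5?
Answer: 53/9 ≈ 5.8889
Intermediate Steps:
p = -40 (p = 8*(-5) = -40)
a(u) = u (a(u) = u + 0 = u)
c = -1/54 (c = 1/(-40 - 14) = 1/(-54) = -1/54 ≈ -0.018519)
H(-2)*(a(1) + c) = 6*(1 - 1/54) = 6*(53/54) = 53/9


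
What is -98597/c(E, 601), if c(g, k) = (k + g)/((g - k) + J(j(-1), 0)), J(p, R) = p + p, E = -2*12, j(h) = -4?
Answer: 62411901/577 ≈ 1.0817e+5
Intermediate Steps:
E = -24
J(p, R) = 2*p
c(g, k) = (g + k)/(-8 + g - k) (c(g, k) = (k + g)/((g - k) + 2*(-4)) = (g + k)/((g - k) - 8) = (g + k)/(-8 + g - k))
-98597/c(E, 601) = -98597*(-8 - 24 - 1*601)/(-24 + 601) = -98597/(577/(-8 - 24 - 601)) = -98597/(577/(-633)) = -98597/((-1/633*577)) = -98597/(-577/633) = -98597*(-633/577) = 62411901/577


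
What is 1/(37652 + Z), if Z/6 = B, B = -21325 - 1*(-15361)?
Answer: 1/1868 ≈ 0.00053533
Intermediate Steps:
B = -5964 (B = -21325 + 15361 = -5964)
Z = -35784 (Z = 6*(-5964) = -35784)
1/(37652 + Z) = 1/(37652 - 35784) = 1/1868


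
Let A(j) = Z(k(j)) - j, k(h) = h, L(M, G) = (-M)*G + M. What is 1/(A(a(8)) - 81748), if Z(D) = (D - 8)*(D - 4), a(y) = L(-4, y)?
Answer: -1/81296 ≈ -1.2301e-5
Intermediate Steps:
L(M, G) = M - G*M (L(M, G) = -G*M + M = M - G*M)
a(y) = -4 + 4*y (a(y) = -4*(1 - y) = -4 + 4*y)
Z(D) = (-8 + D)*(-4 + D)
A(j) = 32 + j² - 13*j (A(j) = (32 + j² - 12*j) - j = 32 + j² - 13*j)
1/(A(a(8)) - 81748) = 1/((32 + (-4 + 4*8)² - 13*(-4 + 4*8)) - 81748) = 1/((32 + (-4 + 32)² - 13*(-4 + 32)) - 81748) = 1/((32 + 28² - 13*28) - 81748) = 1/((32 + 784 - 364) - 81748) = 1/(452 - 81748) = 1/(-81296) = -1/81296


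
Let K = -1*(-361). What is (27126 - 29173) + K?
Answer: -1686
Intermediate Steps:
K = 361
(27126 - 29173) + K = (27126 - 29173) + 361 = -2047 + 361 = -1686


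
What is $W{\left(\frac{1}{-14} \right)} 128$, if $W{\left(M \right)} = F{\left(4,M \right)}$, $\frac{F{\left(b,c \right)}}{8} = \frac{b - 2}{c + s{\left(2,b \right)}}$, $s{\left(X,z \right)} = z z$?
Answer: $\frac{28672}{223} \approx 128.57$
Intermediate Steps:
$s{\left(X,z \right)} = z^{2}$
$F{\left(b,c \right)} = \frac{8 \left(-2 + b\right)}{c + b^{2}}$ ($F{\left(b,c \right)} = 8 \frac{b - 2}{c + b^{2}} = 8 \frac{-2 + b}{c + b^{2}} = \frac{8 \left(-2 + b\right)}{c + b^{2}}$)
$W{\left(M \right)} = \frac{16}{16 + M}$ ($W{\left(M \right)} = \frac{8 \left(-2 + 4\right)}{M + 4^{2}} = 8 \frac{1}{M + 16} \cdot 2 = 8 \frac{1}{16 + M} 2 = \frac{16}{16 + M}$)
$W{\left(\frac{1}{-14} \right)} 128 = \frac{16}{16 + \frac{1}{-14}} \cdot 128 = \frac{16}{16 - \frac{1}{14}} \cdot 128 = \frac{16}{\frac{223}{14}} \cdot 128 = 16 \cdot \frac{14}{223} \cdot 128 = \frac{224}{223} \cdot 128 = \frac{28672}{223}$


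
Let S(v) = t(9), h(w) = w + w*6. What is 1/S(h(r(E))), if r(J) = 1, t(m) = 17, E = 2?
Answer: 1/17 ≈ 0.058824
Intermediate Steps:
h(w) = 7*w (h(w) = w + 6*w = 7*w)
S(v) = 17
1/S(h(r(E))) = 1/17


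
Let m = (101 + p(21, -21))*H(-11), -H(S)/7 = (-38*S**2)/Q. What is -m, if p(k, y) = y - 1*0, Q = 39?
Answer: -2574880/39 ≈ -66023.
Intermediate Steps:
p(k, y) = y (p(k, y) = y + 0 = y)
H(S) = 266*S**2/39 (H(S) = -7*(-38*S**2)/39 = -(-266)*S**2/39 = 266*S**2/39)
m = 2574880/39 (m = (101 - 21)*((266/39)*(-11)**2) = 80*((266/39)*121) = 80*(32186/39) = 2574880/39 ≈ 66023.)
-m = -1*2574880/39 = -2574880/39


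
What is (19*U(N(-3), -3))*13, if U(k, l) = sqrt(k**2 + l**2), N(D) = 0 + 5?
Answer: 247*sqrt(34) ≈ 1440.2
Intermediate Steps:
N(D) = 5
(19*U(N(-3), -3))*13 = (19*sqrt(5**2 + (-3)**2))*13 = (19*sqrt(25 + 9))*13 = (19*sqrt(34))*13 = 247*sqrt(34)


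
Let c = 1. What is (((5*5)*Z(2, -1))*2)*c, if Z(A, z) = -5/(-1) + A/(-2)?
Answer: 200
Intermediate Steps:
Z(A, z) = 5 - A/2 (Z(A, z) = -5*(-1) + A*(-1/2) = 5 - A/2)
(((5*5)*Z(2, -1))*2)*c = (((5*5)*(5 - 1/2*2))*2)*1 = ((25*(5 - 1))*2)*1 = ((25*4)*2)*1 = (100*2)*1 = 200*1 = 200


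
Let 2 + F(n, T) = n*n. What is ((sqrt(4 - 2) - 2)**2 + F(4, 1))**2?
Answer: 432 - 160*sqrt(2) ≈ 205.73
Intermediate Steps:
F(n, T) = -2 + n**2 (F(n, T) = -2 + n*n = -2 + n**2)
((sqrt(4 - 2) - 2)**2 + F(4, 1))**2 = ((sqrt(4 - 2) - 2)**2 + (-2 + 4**2))**2 = ((sqrt(2) - 2)**2 + (-2 + 16))**2 = ((-2 + sqrt(2))**2 + 14)**2 = (14 + (-2 + sqrt(2))**2)**2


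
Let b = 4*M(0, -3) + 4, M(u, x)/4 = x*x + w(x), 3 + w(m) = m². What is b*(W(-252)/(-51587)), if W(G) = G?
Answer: 61488/51587 ≈ 1.1919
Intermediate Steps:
w(m) = -3 + m²
M(u, x) = -12 + 8*x² (M(u, x) = 4*(x*x + (-3 + x²)) = 4*(x² + (-3 + x²)) = 4*(-3 + 2*x²) = -12 + 8*x²)
b = 244 (b = 4*(-12 + 8*(-3)²) + 4 = 4*(-12 + 8*9) + 4 = 4*(-12 + 72) + 4 = 4*60 + 4 = 240 + 4 = 244)
b*(W(-252)/(-51587)) = 244*(-252/(-51587)) = 244*(-252*(-1/51587)) = 244*(252/51587) = 61488/51587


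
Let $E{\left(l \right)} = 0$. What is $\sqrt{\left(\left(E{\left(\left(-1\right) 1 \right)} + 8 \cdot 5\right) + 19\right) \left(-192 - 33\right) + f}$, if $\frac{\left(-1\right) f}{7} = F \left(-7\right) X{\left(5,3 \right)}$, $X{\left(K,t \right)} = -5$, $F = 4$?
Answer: $i \sqrt{14255} \approx 119.39 i$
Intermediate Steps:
$f = -980$ ($f = - 7 \cdot 4 \left(-7\right) \left(-5\right) = - 7 \left(\left(-28\right) \left(-5\right)\right) = \left(-7\right) 140 = -980$)
$\sqrt{\left(\left(E{\left(\left(-1\right) 1 \right)} + 8 \cdot 5\right) + 19\right) \left(-192 - 33\right) + f} = \sqrt{\left(\left(0 + 8 \cdot 5\right) + 19\right) \left(-192 - 33\right) - 980} = \sqrt{\left(\left(0 + 40\right) + 19\right) \left(-225\right) - 980} = \sqrt{\left(40 + 19\right) \left(-225\right) - 980} = \sqrt{59 \left(-225\right) - 980} = \sqrt{-13275 - 980} = \sqrt{-14255} = i \sqrt{14255}$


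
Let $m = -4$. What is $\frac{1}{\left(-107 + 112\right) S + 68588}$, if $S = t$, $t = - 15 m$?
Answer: $\frac{1}{68888} \approx 1.4516 \cdot 10^{-5}$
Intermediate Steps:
$t = 60$ ($t = \left(-15\right) \left(-4\right) = 60$)
$S = 60$
$\frac{1}{\left(-107 + 112\right) S + 68588} = \frac{1}{\left(-107 + 112\right) 60 + 68588} = \frac{1}{5 \cdot 60 + 68588} = \frac{1}{300 + 68588} = \frac{1}{68888}$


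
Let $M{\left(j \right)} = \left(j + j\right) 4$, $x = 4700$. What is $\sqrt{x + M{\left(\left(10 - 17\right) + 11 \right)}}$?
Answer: $26 \sqrt{7} \approx 68.79$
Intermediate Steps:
$M{\left(j \right)} = 8 j$ ($M{\left(j \right)} = 2 j 4 = 8 j$)
$\sqrt{x + M{\left(\left(10 - 17\right) + 11 \right)}} = \sqrt{4700 + 8 \left(\left(10 - 17\right) + 11\right)} = \sqrt{4700 + 8 \left(-7 + 11\right)} = \sqrt{4700 + 8 \cdot 4} = \sqrt{4700 + 32} = \sqrt{4732} = 26 \sqrt{7}$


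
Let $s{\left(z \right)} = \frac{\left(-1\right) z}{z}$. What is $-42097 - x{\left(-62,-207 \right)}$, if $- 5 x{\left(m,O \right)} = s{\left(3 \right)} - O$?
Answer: $- \frac{210279}{5} \approx -42056.0$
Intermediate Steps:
$s{\left(z \right)} = -1$
$x{\left(m,O \right)} = \frac{1}{5} + \frac{O}{5}$ ($x{\left(m,O \right)} = - \frac{-1 - O}{5} = \frac{1}{5} + \frac{O}{5}$)
$-42097 - x{\left(-62,-207 \right)} = -42097 - \left(\frac{1}{5} + \frac{1}{5} \left(-207\right)\right) = -42097 - \left(\frac{1}{5} - \frac{207}{5}\right) = -42097 - - \frac{206}{5} = -42097 + \frac{206}{5} = - \frac{210279}{5}$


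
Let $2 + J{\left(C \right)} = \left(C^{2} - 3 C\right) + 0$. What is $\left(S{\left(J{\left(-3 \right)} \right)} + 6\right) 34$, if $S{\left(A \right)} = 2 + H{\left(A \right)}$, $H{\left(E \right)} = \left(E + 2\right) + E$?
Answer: $1428$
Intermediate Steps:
$H{\left(E \right)} = 2 + 2 E$ ($H{\left(E \right)} = \left(2 + E\right) + E = 2 + 2 E$)
$J{\left(C \right)} = -2 + C^{2} - 3 C$ ($J{\left(C \right)} = -2 + \left(\left(C^{2} - 3 C\right) + 0\right) = -2 + \left(C^{2} - 3 C\right) = -2 + C^{2} - 3 C$)
$S{\left(A \right)} = 4 + 2 A$ ($S{\left(A \right)} = 2 + \left(2 + 2 A\right) = 4 + 2 A$)
$\left(S{\left(J{\left(-3 \right)} \right)} + 6\right) 34 = \left(\left(4 + 2 \left(-2 + \left(-3\right)^{2} - -9\right)\right) + 6\right) 34 = \left(\left(4 + 2 \left(-2 + 9 + 9\right)\right) + 6\right) 34 = \left(\left(4 + 2 \cdot 16\right) + 6\right) 34 = \left(\left(4 + 32\right) + 6\right) 34 = \left(36 + 6\right) 34 = 42 \cdot 34 = 1428$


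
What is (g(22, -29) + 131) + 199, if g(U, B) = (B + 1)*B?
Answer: 1142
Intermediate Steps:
g(U, B) = B*(1 + B) (g(U, B) = (1 + B)*B = B*(1 + B))
(g(22, -29) + 131) + 199 = (-29*(1 - 29) + 131) + 199 = (-29*(-28) + 131) + 199 = (812 + 131) + 199 = 943 + 199 = 1142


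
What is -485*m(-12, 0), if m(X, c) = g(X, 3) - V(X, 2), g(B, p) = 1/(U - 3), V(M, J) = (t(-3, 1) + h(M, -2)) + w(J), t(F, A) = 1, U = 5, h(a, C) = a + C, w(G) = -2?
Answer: -15035/2 ≈ -7517.5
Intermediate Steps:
h(a, C) = C + a
V(M, J) = -3 + M (V(M, J) = (1 + (-2 + M)) - 2 = (-1 + M) - 2 = -3 + M)
g(B, p) = ½ (g(B, p) = 1/(5 - 3) = 1/2 = ½)
m(X, c) = 7/2 - X (m(X, c) = ½ - (-3 + X) = ½ + (3 - X) = 7/2 - X)
-485*m(-12, 0) = -485*(7/2 - 1*(-12)) = -485*(7/2 + 12) = -485*31/2 = -15035/2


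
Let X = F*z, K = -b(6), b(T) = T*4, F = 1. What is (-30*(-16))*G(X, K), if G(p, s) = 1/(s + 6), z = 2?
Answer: -80/3 ≈ -26.667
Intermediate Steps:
b(T) = 4*T
K = -24 (K = -4*6 = -1*24 = -24)
X = 2 (X = 1*2 = 2)
G(p, s) = 1/(6 + s)
(-30*(-16))*G(X, K) = (-30*(-16))/(6 - 24) = 480/(-18) = 480*(-1/18) = -80/3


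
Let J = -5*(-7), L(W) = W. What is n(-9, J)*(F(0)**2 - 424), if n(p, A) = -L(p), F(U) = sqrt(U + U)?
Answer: -3816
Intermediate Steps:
F(U) = sqrt(2)*sqrt(U) (F(U) = sqrt(2*U) = sqrt(2)*sqrt(U))
J = 35
n(p, A) = -p
n(-9, J)*(F(0)**2 - 424) = (-1*(-9))*((sqrt(2)*sqrt(0))**2 - 424) = 9*((sqrt(2)*0)**2 - 424) = 9*(0**2 - 424) = 9*(0 - 424) = 9*(-424) = -3816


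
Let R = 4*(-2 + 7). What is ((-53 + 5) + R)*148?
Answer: -4144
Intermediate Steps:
R = 20 (R = 4*5 = 20)
((-53 + 5) + R)*148 = ((-53 + 5) + 20)*148 = (-48 + 20)*148 = -28*148 = -4144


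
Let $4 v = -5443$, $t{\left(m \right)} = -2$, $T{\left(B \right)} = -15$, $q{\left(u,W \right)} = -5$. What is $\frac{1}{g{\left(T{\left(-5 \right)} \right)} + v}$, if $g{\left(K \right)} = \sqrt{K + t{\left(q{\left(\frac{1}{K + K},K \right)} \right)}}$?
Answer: $- \frac{21772}{29626521} - \frac{16 i \sqrt{17}}{29626521} \approx -0.00073488 - 2.2267 \cdot 10^{-6} i$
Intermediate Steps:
$v = - \frac{5443}{4}$ ($v = \frac{1}{4} \left(-5443\right) = - \frac{5443}{4} \approx -1360.8$)
$g{\left(K \right)} = \sqrt{-2 + K}$ ($g{\left(K \right)} = \sqrt{K - 2} = \sqrt{-2 + K}$)
$\frac{1}{g{\left(T{\left(-5 \right)} \right)} + v} = \frac{1}{\sqrt{-2 - 15} - \frac{5443}{4}} = \frac{1}{\sqrt{-17} - \frac{5443}{4}} = \frac{1}{i \sqrt{17} - \frac{5443}{4}} = \frac{1}{- \frac{5443}{4} + i \sqrt{17}}$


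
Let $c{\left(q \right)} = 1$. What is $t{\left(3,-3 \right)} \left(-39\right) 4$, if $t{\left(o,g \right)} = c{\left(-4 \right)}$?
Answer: $-156$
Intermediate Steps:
$t{\left(o,g \right)} = 1$
$t{\left(3,-3 \right)} \left(-39\right) 4 = 1 \left(-39\right) 4 = \left(-39\right) 4 = -156$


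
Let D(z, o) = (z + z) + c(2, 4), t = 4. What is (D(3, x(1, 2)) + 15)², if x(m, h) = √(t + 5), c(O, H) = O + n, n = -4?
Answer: 361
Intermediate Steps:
c(O, H) = -4 + O (c(O, H) = O - 4 = -4 + O)
x(m, h) = 3 (x(m, h) = √(4 + 5) = √9 = 3)
D(z, o) = -2 + 2*z (D(z, o) = (z + z) + (-4 + 2) = 2*z - 2 = -2 + 2*z)
(D(3, x(1, 2)) + 15)² = ((-2 + 2*3) + 15)² = ((-2 + 6) + 15)² = (4 + 15)² = 19² = 361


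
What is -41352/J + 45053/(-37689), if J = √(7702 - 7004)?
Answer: -45053/37689 - 20676*√698/349 ≈ -1566.4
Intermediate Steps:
J = √698 ≈ 26.420
-41352/J + 45053/(-37689) = -41352*√698/698 + 45053/(-37689) = -20676*√698/349 + 45053*(-1/37689) = -20676*√698/349 - 45053/37689 = -45053/37689 - 20676*√698/349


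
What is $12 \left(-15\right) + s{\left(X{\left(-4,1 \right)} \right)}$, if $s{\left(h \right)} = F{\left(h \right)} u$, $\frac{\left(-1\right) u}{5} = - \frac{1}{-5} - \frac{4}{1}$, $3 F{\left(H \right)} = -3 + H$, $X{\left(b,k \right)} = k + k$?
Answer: $- \frac{559}{3} \approx -186.33$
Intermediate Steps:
$X{\left(b,k \right)} = 2 k$
$F{\left(H \right)} = -1 + \frac{H}{3}$ ($F{\left(H \right)} = \frac{-3 + H}{3} = -1 + \frac{H}{3}$)
$u = 19$ ($u = - 5 \left(- \frac{1}{-5} - \frac{4}{1}\right) = - 5 \left(\left(-1\right) \left(- \frac{1}{5}\right) - 4\right) = - 5 \left(\frac{1}{5} - 4\right) = \left(-5\right) \left(- \frac{19}{5}\right) = 19$)
$s{\left(h \right)} = -19 + \frac{19 h}{3}$ ($s{\left(h \right)} = \left(-1 + \frac{h}{3}\right) 19 = -19 + \frac{19 h}{3}$)
$12 \left(-15\right) + s{\left(X{\left(-4,1 \right)} \right)} = 12 \left(-15\right) - \left(19 - \frac{19 \cdot 2 \cdot 1}{3}\right) = -180 + \left(-19 + \frac{19}{3} \cdot 2\right) = -180 + \left(-19 + \frac{38}{3}\right) = -180 - \frac{19}{3} = - \frac{559}{3}$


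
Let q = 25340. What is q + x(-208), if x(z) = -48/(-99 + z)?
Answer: 7779428/307 ≈ 25340.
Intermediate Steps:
q + x(-208) = 25340 - 48/(-99 - 208) = 25340 - 48/(-307) = 25340 - 48*(-1/307) = 25340 + 48/307 = 7779428/307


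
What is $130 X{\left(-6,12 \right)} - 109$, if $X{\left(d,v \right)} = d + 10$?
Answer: $411$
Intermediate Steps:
$X{\left(d,v \right)} = 10 + d$
$130 X{\left(-6,12 \right)} - 109 = 130 \left(10 - 6\right) - 109 = 130 \cdot 4 - 109 = 520 - 109 = 411$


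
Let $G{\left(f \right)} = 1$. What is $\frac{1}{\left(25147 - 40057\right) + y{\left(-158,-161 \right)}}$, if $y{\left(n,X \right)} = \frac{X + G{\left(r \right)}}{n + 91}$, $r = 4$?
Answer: $- \frac{67}{998810} \approx -6.708 \cdot 10^{-5}$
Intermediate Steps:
$y{\left(n,X \right)} = \frac{1 + X}{91 + n}$ ($y{\left(n,X \right)} = \frac{X + 1}{n + 91} = \frac{1 + X}{91 + n}$)
$\frac{1}{\left(25147 - 40057\right) + y{\left(-158,-161 \right)}} = \frac{1}{\left(25147 - 40057\right) + \frac{1 - 161}{91 - 158}} = \frac{1}{-14910 + \frac{1}{-67} \left(-160\right)} = \frac{1}{-14910 - - \frac{160}{67}} = \frac{1}{-14910 + \frac{160}{67}} = \frac{1}{- \frac{998810}{67}} = - \frac{67}{998810}$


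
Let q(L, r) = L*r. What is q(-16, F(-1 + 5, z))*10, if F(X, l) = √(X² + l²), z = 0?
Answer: -640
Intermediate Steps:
q(-16, F(-1 + 5, z))*10 = -16*√((-1 + 5)² + 0²)*10 = -16*√(4² + 0)*10 = -16*√(16 + 0)*10 = -16*√16*10 = -16*4*10 = -64*10 = -640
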